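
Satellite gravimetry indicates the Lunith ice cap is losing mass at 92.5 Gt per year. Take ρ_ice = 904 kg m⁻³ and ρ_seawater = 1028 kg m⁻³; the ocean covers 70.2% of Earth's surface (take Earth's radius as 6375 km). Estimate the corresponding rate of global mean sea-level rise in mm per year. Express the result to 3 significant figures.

ρ_w = 1028 kg m⁻³. Annual water volume added = 92.5 Gt / ρ_w = 9.250×10^13 kg / 1028 kg m⁻³ = 8.998×10^10 m³.
Δh per year = 8.998×10^10 / 3.59×10^14 = 2.51×10^-4 m = 0.251 mm.

≈ 0.251 mm/yr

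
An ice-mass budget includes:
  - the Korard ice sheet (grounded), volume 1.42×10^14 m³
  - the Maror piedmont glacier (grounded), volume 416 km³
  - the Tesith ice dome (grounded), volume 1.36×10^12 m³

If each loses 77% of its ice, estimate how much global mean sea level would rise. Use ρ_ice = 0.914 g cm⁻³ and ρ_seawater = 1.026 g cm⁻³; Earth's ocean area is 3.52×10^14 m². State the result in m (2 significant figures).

≈ 0.28 m

Korard: 0.77 × 1.42×10^14 m³ × (914/1026) = 9.740×10^13 m³ of water.
Maror: 0.77 × 416 km³ × (914/1026) = 285.4 km³ of water.
Tesith: 0.77 × 1.36×10^12 m³ × (914/1026) = 9.329×10^11 m³ of water.
Total added water ≈ 9.862×10^13 m³ over 3.52×10^14 m² → Δh = 0.280 m.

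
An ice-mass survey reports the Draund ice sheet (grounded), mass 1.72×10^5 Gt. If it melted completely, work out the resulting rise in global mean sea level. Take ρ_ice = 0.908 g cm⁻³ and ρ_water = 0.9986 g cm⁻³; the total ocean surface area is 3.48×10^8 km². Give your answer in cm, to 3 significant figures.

Draund: 1.72×10^5 Gt = 1.720×10^17 kg; dividing by ρ_w = 0.9986 g cm⁻³ = 998.6 kg m⁻³ gives 1.722×10^14 m³ of water.
Spread over 3.48×10^14 m² of ocean, Δh = 1.722×10^14 / 3.48×10^14 = 0.495 m = 49.5 cm.

≈ 49.5 cm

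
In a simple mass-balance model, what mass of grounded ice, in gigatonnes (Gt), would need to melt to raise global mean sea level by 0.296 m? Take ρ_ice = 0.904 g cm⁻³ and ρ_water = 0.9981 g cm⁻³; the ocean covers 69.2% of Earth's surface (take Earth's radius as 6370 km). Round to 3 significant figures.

≈ 1.04×10^5 Gt

Required water volume = Δh × A = 0.296 m × 3.53×10^14 m² = 1.044×10^14 m³.
ρ_w = 0.9981 g cm⁻³ = 998.1 kg m⁻³, so the mass of water = 1.044×10^14 m³ × 998.1 kg m⁻³ = 1.042×10^17 kg = 1.04×10^5 Gt (and the same mass of ice, by conservation).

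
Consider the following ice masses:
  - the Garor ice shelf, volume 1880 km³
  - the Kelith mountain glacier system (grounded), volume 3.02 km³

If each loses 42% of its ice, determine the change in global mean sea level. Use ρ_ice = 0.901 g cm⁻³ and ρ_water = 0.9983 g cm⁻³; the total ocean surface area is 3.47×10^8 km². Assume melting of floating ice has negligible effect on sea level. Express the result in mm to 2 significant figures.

The Garor ice shelf is floating and already displaces its own weight of water, so its melt adds essentially nothing to sea level.
Kelith: 0.42 × 3.02 km³ × (901/998.3) = 1.145 km³ of water.
Total added water ≈ 1.145×10^9 m³ over 3.47×10^14 m² → Δh = 3.30×10^-6 m = 3.3×10^-3 mm.

≈ 3.3×10^-3 mm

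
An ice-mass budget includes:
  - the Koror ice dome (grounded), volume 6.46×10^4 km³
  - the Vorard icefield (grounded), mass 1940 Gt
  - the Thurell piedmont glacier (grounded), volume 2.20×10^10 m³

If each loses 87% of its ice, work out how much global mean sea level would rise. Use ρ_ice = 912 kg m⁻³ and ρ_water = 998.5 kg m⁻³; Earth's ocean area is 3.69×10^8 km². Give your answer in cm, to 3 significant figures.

≈ 14.4 cm

Koror: 0.87 × 6.46×10^4 km³ × (912/998.5) = 5.133×10^4 km³ of water.
Vorard: 0.87 × 1940 Gt = 1.688×10^15 kg; dividing by ρ_w = 998.5 kg m⁻³ gives 1.690×10^12 m³ of water.
Thurell: 0.87 × 2.20×10^10 m³ × (912/998.5) = 1.748×10^10 m³ of water.
Total added water ≈ 5.304×10^13 m³ over 3.69×10^14 m² → Δh = 0.144 m = 14.4 cm.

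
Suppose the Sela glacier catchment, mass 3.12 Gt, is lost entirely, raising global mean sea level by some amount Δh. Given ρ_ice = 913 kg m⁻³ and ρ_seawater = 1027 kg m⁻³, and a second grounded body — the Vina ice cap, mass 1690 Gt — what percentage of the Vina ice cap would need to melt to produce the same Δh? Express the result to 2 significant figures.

Equal sea-level rise means equal mass of meltwater, i.e. equal mass of ice lost.
Ice mass of Sela: 3.120×10^12 kg; ice mass of Vina: 1.690×10^15 kg.
Fraction required = 3.120×10^12 / 1.690×10^15 = 1.85×10^-3 → 0.18 %.

≈ 0.18 %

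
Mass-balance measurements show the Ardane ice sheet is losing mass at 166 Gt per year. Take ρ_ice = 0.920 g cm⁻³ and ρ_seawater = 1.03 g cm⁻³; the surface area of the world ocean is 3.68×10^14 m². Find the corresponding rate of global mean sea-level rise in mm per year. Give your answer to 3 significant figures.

≈ 0.438 mm/yr

ρ_w = 1.03 g cm⁻³ = 1030 kg m⁻³. Annual water volume added = 166 Gt / ρ_w = 1.660×10^14 kg / 1030 kg m⁻³ = 1.612×10^11 m³.
Δh per year = 1.612×10^11 / 3.68×10^14 = 4.38×10^-4 m = 0.438 mm.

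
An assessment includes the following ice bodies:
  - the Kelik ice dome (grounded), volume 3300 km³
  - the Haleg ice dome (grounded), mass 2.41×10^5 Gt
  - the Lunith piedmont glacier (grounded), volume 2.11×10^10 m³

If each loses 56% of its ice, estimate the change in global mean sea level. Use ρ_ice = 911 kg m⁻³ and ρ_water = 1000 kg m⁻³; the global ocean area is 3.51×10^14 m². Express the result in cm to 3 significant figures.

≈ 38.9 cm

Kelik: 0.56 × 3300 km³ × (911/1000) = 1684 km³ of water.
Haleg: 0.56 × 2.41×10^5 Gt = 1.350×10^17 kg; dividing by ρ_w = 1000 kg m⁻³ gives 1.350×10^14 m³ of water.
Lunith: 0.56 × 2.11×10^10 m³ × (911/1000) = 1.076×10^10 m³ of water.
Total added water ≈ 1.367×10^14 m³ over 3.51×10^14 m² → Δh = 0.389 m = 38.9 cm.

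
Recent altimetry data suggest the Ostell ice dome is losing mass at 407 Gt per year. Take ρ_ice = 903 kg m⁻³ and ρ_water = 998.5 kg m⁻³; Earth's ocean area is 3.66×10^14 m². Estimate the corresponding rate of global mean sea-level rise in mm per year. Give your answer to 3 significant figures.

≈ 1.11 mm/yr

ρ_w = 998.5 kg m⁻³. Annual water volume added = 407 Gt / ρ_w = 4.070×10^14 kg / 998.5 kg m⁻³ = 4.076×10^11 m³.
Δh per year = 4.076×10^11 / 3.66×10^14 = 1.11×10^-3 m = 1.11 mm.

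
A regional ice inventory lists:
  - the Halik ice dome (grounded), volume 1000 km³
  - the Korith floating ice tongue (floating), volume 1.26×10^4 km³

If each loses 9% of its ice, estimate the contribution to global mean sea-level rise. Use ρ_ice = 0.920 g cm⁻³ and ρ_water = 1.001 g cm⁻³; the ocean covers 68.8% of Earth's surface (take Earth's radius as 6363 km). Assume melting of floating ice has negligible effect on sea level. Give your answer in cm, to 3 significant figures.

Halik: 0.09 × 1000 km³ × (920/1001) = 82.72 km³ of water.
The Korith floating ice tongue is floating and already displaces its own weight of water, so its melt adds essentially nothing to sea level.
Total added water ≈ 8.272×10^10 m³ over 3.50×10^14 m² → Δh = 2.36×10^-4 m = 0.0236 cm.

≈ 0.0236 cm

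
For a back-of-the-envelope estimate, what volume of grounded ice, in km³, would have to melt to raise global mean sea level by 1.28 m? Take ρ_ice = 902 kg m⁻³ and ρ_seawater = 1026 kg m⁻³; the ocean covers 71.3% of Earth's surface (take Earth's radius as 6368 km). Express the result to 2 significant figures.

Required water volume = Δh × A = 1.28 m × 3.63×10^14 m² = 4.651×10^14 m³ = 4.651×10^5 km³.
Ice volume = water volume × ρ_w/ρ_ice = 4.651×10^5 × 1026/902 = 5.3×10^5 km³.

≈ 5.3×10^5 km³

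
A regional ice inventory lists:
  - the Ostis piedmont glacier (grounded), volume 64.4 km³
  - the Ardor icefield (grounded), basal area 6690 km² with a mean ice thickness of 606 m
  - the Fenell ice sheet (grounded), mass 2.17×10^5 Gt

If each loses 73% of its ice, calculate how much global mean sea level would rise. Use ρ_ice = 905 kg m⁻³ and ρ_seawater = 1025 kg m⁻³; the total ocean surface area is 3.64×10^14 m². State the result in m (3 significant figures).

≈ 0.432 m

Ostis: 0.73 × 64.4 km³ × (905/1025) = 41.51 km³ of water.
Ardor: ice volume = 6690 km² × 606 m = 4054 km³; 0.73 × 4054 × (905/1025) = 2613 km³ of water.
Fenell: 0.73 × 2.17×10^5 Gt = 1.584×10^17 kg; dividing by ρ_w = 1025 kg m⁻³ gives 1.545×10^14 m³ of water.
Total added water ≈ 1.572×10^14 m³ over 3.64×10^14 m² → Δh = 0.432 m.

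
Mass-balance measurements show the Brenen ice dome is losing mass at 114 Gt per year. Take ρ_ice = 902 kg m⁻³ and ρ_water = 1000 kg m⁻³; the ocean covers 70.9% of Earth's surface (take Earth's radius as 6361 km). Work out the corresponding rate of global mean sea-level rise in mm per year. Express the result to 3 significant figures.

ρ_w = 1000 kg m⁻³. Annual water volume added = 114 Gt / ρ_w = 1.140×10^14 kg / 1000 kg m⁻³ = 1.140×10^11 m³.
Δh per year = 1.140×10^11 / 3.61×10^14 = 3.16×10^-4 m = 0.316 mm.

≈ 0.316 mm/yr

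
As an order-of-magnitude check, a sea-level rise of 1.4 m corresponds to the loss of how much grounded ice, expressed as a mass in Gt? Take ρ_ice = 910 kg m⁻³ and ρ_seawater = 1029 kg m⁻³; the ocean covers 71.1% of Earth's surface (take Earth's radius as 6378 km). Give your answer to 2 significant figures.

Required water volume = Δh × A = 1.4 m × 3.63×10^14 m² = 5.088×10^14 m³.
ρ_w = 1029 kg m⁻³, so the mass of water = 5.088×10^14 m³ × 1029 kg m⁻³ = 5.236×10^17 kg = 5.2×10^5 Gt (and the same mass of ice, by conservation).

≈ 5.2×10^5 Gt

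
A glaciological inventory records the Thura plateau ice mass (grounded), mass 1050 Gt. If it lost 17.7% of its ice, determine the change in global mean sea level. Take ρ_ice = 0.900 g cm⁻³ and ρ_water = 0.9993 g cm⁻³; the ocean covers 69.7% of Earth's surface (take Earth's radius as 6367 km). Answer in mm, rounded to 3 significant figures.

Thura: 0.177 × 1050 Gt = 1.858×10^14 kg; dividing by ρ_w = 0.9993 g cm⁻³ = 999.3 kg m⁻³ gives 1.860×10^11 m³ of water.
Spread over 3.55×10^14 m² of ocean, Δh = 1.860×10^11 / 3.55×10^14 = 5.24×10^-4 m = 0.524 mm.

≈ 0.524 mm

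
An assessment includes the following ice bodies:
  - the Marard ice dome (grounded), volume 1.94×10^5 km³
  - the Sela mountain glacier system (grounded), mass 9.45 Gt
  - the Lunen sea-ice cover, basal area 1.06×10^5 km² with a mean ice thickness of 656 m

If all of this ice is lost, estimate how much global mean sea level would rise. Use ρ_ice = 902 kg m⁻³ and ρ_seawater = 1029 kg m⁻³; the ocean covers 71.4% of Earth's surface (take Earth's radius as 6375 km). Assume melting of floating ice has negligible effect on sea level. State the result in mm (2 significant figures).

≈ 470 mm

Marard: 1.94×10^5 km³ × (902/1029) = 1.701×10^5 km³ of water.
Sela: 9.45 Gt = 9.450×10^12 kg; dividing by ρ_w = 1029 kg m⁻³ gives 9.184×10^9 m³ of water.
The Lunen sea-ice cover is floating and already displaces its own weight of water, so its melt adds essentially nothing to sea level.
Total added water ≈ 1.701×10^14 m³ over 3.65×10^14 m² → Δh = 0.466 m = 470 mm.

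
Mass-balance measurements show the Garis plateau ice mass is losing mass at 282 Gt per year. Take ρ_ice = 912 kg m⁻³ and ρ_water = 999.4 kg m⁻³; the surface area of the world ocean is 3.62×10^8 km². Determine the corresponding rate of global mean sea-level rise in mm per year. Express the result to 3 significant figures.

ρ_w = 999.4 kg m⁻³. Annual water volume added = 282 Gt / ρ_w = 2.820×10^14 kg / 999.4 kg m⁻³ = 2.822×10^11 m³.
Δh per year = 2.822×10^11 / 3.62×10^14 = 7.79×10^-4 m = 0.779 mm.

≈ 0.779 mm/yr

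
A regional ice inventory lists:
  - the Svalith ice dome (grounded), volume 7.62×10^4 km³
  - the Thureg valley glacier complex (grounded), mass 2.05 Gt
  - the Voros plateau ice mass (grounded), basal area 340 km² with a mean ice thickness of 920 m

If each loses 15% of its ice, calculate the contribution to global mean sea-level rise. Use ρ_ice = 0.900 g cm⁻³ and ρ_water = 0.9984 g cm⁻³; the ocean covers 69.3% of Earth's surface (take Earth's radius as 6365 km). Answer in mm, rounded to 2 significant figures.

Svalith: 0.15 × 7.62×10^4 km³ × (900/998.4) = 1.030×10^4 km³ of water.
Thureg: 0.15 × 2.05 Gt = 3.075×10^11 kg; dividing by ρ_w = 0.9984 g cm⁻³ = 998.4 kg m⁻³ gives 3.080×10^8 m³ of water.
Voros: ice volume = 340 km² × 920 m = 312.8 km³; 0.15 × 312.8 × (900/998.4) = 42.30 km³ of water.
Total added water ≈ 1.035×10^13 m³ over 3.53×10^14 m² → Δh = 0.0293 m = 29 mm.

≈ 29 mm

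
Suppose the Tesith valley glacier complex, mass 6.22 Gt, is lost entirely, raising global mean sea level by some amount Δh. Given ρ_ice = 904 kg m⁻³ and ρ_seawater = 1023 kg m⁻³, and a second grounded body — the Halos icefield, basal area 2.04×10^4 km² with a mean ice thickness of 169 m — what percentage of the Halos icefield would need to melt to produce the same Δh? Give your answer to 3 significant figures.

Equal sea-level rise means equal mass of meltwater, i.e. equal mass of ice lost.
Ice mass of Tesith: 6.220×10^12 kg; ice mass of Halos: 3.117×10^15 kg.
Fraction required = 6.220×10^12 / 3.117×10^15 = 2.00×10^-3 → 0.200 %.

≈ 0.200 %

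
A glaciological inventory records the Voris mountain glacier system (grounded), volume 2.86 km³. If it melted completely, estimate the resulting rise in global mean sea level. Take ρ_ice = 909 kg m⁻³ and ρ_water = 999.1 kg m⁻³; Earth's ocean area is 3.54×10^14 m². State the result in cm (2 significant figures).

≈ 7.4×10^-4 cm

Voris: 2.86 km³ × (909/999.1) = 2.602 km³ of water.
Spread over 3.54×10^14 m² of ocean, Δh = 2.602×10^9 / 3.54×10^14 = 7.35×10^-6 m = 7.4×10^-4 cm.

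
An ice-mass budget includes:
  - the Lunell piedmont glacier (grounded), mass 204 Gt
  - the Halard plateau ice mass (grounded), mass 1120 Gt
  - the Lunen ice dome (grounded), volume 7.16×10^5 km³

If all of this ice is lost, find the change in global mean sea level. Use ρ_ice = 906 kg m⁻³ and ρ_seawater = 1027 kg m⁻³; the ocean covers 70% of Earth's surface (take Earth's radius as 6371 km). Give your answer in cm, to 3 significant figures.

Lunell: 204 Gt = 2.040×10^14 kg; dividing by ρ_w = 1027 kg m⁻³ gives 1.986×10^11 m³ of water.
Halard: 1120 Gt = 1.120×10^15 kg; dividing by ρ_w = 1027 kg m⁻³ gives 1.091×10^12 m³ of water.
Lunen: 7.16×10^5 km³ × (906/1027) = 6.316×10^5 km³ of water.
Total added water ≈ 6.329×10^14 m³ over 3.57×10^14 m² → Δh = 1.77 m = 177 cm.

≈ 177 cm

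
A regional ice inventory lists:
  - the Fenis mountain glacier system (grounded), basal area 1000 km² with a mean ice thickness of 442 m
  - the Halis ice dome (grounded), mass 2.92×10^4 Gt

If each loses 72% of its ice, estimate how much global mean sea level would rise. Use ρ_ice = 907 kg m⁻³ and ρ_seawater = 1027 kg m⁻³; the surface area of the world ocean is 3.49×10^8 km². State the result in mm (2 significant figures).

≈ 59 mm

Fenis: ice volume = 1000 km² × 442 m = 442.0 km³; 0.72 × 442.0 × (907/1027) = 281.1 km³ of water.
Halis: 0.72 × 2.92×10^4 Gt = 2.102×10^16 kg; dividing by ρ_w = 1027 kg m⁻³ gives 2.047×10^13 m³ of water.
Total added water ≈ 2.075×10^13 m³ over 3.49×10^14 m² → Δh = 0.0595 m = 59 mm.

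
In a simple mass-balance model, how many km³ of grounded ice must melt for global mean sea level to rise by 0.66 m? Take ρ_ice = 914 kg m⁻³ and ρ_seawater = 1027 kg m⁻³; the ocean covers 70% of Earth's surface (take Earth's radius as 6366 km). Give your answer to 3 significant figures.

≈ 2.64×10^5 km³

Required water volume = Δh × A = 0.66 m × 3.56×10^14 m² = 2.353×10^14 m³ = 2.353×10^5 km³.
Ice volume = water volume × ρ_w/ρ_ice = 2.353×10^5 × 1027/914 = 2.64×10^5 km³.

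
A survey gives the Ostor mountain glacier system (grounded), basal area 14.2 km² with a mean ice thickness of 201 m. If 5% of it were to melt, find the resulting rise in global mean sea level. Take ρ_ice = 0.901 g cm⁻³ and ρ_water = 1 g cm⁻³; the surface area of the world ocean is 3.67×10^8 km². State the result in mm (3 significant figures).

Ostor: ice volume = 14.2 km² × 201 m = 2.854 km³; 0.05 × 2.854 × (901/1000) = 0.1286 km³ of water.
Spread over 3.67×10^14 m² of ocean, Δh = 1.286×10^8 / 3.67×10^14 = 3.50×10^-7 m = 3.50×10^-4 mm.

≈ 3.50×10^-4 mm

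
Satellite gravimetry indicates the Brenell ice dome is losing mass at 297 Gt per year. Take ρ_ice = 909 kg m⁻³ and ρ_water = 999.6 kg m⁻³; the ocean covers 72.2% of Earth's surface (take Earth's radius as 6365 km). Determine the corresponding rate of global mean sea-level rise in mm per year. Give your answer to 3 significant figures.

≈ 0.808 mm/yr

ρ_w = 999.6 kg m⁻³. Annual water volume added = 297 Gt / ρ_w = 2.970×10^14 kg / 999.6 kg m⁻³ = 2.971×10^11 m³.
Δh per year = 2.971×10^11 / 3.68×10^14 = 8.08×10^-4 m = 0.808 mm.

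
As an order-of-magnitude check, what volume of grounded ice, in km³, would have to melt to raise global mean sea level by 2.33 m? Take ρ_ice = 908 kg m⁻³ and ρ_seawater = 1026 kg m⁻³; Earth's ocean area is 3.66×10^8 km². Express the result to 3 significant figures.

≈ 9.64×10^5 km³

Required water volume = Δh × A = 2.33 m × 3.66×10^14 m² = 8.528×10^14 m³ = 8.528×10^5 km³.
Ice volume = water volume × ρ_w/ρ_ice = 8.528×10^5 × 1026/908 = 9.64×10^5 km³.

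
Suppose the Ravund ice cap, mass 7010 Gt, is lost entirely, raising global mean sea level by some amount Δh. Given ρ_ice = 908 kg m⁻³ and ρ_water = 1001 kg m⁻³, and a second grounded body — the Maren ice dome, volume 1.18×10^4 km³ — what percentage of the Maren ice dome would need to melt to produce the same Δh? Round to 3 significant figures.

≈ 65.4 %

Equal sea-level rise means equal mass of meltwater, i.e. equal mass of ice lost.
Ice mass of Ravund: 7.010×10^15 kg; ice mass of Maren: 1.071×10^16 kg.
Fraction required = 7.010×10^15 / 1.071×10^16 = 0.654 → 65.4 %.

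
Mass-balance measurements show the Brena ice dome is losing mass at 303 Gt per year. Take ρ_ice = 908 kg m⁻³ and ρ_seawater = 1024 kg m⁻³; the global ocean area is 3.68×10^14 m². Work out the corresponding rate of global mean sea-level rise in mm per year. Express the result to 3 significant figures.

ρ_w = 1024 kg m⁻³. Annual water volume added = 303 Gt / ρ_w = 3.030×10^14 kg / 1024 kg m⁻³ = 2.959×10^11 m³.
Δh per year = 2.959×10^11 / 3.68×10^14 = 8.04×10^-4 m = 0.804 mm.

≈ 0.804 mm/yr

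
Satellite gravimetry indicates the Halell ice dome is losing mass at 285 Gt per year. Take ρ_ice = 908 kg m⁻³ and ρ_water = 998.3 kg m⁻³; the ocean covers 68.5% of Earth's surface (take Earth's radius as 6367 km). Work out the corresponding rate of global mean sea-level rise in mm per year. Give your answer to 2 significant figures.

ρ_w = 998.3 kg m⁻³. Annual water volume added = 285 Gt / ρ_w = 2.850×10^14 kg / 998.3 kg m⁻³ = 2.855×10^11 m³.
Δh per year = 2.855×10^11 / 3.49×10^14 = 8.18×10^-4 m = 0.82 mm.

≈ 0.82 mm/yr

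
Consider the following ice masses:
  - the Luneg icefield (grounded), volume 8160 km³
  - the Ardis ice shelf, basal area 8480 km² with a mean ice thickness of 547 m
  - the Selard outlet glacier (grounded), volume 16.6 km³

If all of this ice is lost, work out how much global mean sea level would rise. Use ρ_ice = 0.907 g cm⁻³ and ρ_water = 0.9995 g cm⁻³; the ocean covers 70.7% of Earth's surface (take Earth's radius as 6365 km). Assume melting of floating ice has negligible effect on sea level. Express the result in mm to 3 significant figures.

≈ 20.6 mm

Luneg: 8160 km³ × (907/999.5) = 7405 km³ of water.
The Ardis ice shelf is floating and already displaces its own weight of water, so its melt adds essentially nothing to sea level.
Selard: 16.6 km³ × (907/999.5) = 15.06 km³ of water.
Total added water ≈ 7.420×10^12 m³ over 3.60×10^14 m² → Δh = 0.0206 m = 20.6 mm.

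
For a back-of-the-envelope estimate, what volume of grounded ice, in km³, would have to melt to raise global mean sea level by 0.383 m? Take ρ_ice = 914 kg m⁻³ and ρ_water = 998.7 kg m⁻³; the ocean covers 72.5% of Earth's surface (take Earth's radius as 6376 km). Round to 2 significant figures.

Required water volume = Δh × A = 0.383 m × 3.70×10^14 m² = 1.419×10^14 m³ = 1.419×10^5 km³.
Ice volume = water volume × ρ_w/ρ_ice = 1.419×10^5 × 998.7/914 = 1.6×10^5 km³.

≈ 1.6×10^5 km³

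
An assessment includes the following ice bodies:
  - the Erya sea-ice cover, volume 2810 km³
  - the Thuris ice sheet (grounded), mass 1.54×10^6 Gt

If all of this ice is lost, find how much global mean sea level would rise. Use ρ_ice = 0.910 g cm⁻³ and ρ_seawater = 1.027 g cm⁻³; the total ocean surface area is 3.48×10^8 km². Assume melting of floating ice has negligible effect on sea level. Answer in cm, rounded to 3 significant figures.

≈ 431 cm

The Erya sea-ice cover is floating and already displaces its own weight of water, so its melt adds essentially nothing to sea level.
Thuris: 1.54×10^6 Gt = 1.540×10^18 kg; dividing by ρ_w = 1.027 g cm⁻³ = 1027 kg m⁻³ gives 1.500×10^15 m³ of water.
Total added water ≈ 1.500×10^15 m³ over 3.48×10^14 m² → Δh = 4.31 m = 431 cm.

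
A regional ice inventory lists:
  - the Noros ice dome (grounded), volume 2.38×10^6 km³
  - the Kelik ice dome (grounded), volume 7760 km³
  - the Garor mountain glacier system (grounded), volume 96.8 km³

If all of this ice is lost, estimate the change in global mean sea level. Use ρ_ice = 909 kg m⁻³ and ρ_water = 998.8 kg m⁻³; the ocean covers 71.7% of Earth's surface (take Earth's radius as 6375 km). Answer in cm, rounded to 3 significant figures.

≈ 593 cm

Noros: 2.38×10^6 km³ × (909/998.8) = 2.166×10^6 km³ of water.
Kelik: 7760 km³ × (909/998.8) = 7062 km³ of water.
Garor: 96.8 km³ × (909/998.8) = 88.10 km³ of water.
Total added water ≈ 2.173×10^15 m³ over 3.66×10^14 m² → Δh = 5.93 m = 593 cm.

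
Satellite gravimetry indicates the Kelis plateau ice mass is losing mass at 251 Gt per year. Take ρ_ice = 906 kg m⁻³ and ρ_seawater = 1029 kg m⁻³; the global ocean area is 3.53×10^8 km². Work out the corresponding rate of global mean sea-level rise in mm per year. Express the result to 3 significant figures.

ρ_w = 1029 kg m⁻³. Annual water volume added = 251 Gt / ρ_w = 2.510×10^14 kg / 1029 kg m⁻³ = 2.439×10^11 m³.
Δh per year = 2.439×10^11 / 3.53×10^14 = 6.91×10^-4 m = 0.691 mm.

≈ 0.691 mm/yr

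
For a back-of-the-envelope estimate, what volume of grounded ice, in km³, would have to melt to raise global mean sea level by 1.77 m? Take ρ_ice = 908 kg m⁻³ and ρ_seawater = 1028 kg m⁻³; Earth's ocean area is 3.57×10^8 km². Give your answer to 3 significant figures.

Required water volume = Δh × A = 1.77 m × 3.57×10^14 m² = 6.319×10^14 m³ = 6.319×10^5 km³.
Ice volume = water volume × ρ_w/ρ_ice = 6.319×10^5 × 1028/908 = 7.15×10^5 km³.

≈ 7.15×10^5 km³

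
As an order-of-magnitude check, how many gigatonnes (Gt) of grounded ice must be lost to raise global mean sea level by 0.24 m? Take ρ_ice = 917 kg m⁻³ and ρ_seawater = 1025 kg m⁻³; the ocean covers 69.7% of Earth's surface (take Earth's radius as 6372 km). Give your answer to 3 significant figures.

≈ 8.75×10^4 Gt

Required water volume = Δh × A = 0.24 m × 3.56×10^14 m² = 8.535×10^13 m³.
ρ_w = 1025 kg m⁻³, so the mass of water = 8.535×10^13 m³ × 1025 kg m⁻³ = 8.748×10^16 kg = 8.75×10^4 Gt (and the same mass of ice, by conservation).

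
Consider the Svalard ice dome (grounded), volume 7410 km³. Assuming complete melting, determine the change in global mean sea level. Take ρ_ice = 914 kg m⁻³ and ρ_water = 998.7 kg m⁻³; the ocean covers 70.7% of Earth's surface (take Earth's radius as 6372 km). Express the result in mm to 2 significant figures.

≈ 19 mm

Svalard: 7410 km³ × (914/998.7) = 6782 km³ of water.
Spread over 3.61×10^14 m² of ocean, Δh = 6.782×10^12 / 3.61×10^14 = 0.0188 m = 19 mm.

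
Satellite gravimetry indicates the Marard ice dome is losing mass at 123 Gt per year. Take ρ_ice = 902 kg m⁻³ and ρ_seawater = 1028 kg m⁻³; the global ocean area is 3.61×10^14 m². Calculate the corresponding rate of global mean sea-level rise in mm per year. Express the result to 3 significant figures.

ρ_w = 1028 kg m⁻³. Annual water volume added = 123 Gt / ρ_w = 1.230×10^14 kg / 1028 kg m⁻³ = 1.196×10^11 m³.
Δh per year = 1.196×10^11 / 3.61×10^14 = 3.31×10^-4 m = 0.331 mm.

≈ 0.331 mm/yr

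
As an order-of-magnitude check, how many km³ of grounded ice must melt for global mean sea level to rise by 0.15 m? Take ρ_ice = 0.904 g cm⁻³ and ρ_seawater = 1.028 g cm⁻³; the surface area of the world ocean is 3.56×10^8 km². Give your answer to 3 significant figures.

≈ 6.07×10^4 km³

Required water volume = Δh × A = 0.15 m × 3.56×10^14 m² = 5.340×10^13 m³ = 5.340×10^4 km³.
Ice volume = water volume × ρ_w/ρ_ice = 5.340×10^4 × 1028/904 = 6.07×10^4 km³.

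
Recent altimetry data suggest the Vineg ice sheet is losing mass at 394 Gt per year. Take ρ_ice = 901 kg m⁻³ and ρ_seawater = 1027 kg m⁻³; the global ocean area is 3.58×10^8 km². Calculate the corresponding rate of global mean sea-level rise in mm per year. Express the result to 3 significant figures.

≈ 1.07 mm/yr

ρ_w = 1027 kg m⁻³. Annual water volume added = 394 Gt / ρ_w = 3.940×10^14 kg / 1027 kg m⁻³ = 3.836×10^11 m³.
Δh per year = 3.836×10^11 / 3.58×10^14 = 1.07×10^-3 m = 1.07 mm.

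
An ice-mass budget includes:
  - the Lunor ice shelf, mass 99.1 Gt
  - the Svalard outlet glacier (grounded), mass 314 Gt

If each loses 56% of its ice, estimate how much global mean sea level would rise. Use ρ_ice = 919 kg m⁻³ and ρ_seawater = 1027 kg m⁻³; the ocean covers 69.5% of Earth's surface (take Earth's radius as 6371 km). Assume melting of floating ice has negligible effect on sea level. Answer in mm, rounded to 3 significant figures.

The Lunor ice shelf is floating and already displaces its own weight of water, so its melt adds essentially nothing to sea level.
Svalard: 0.56 × 314 Gt = 1.758×10^14 kg; dividing by ρ_w = 1027 kg m⁻³ gives 1.712×10^11 m³ of water.
Total added water ≈ 1.712×10^11 m³ over 3.54×10^14 m² → Δh = 4.83×10^-4 m = 0.483 mm.

≈ 0.483 mm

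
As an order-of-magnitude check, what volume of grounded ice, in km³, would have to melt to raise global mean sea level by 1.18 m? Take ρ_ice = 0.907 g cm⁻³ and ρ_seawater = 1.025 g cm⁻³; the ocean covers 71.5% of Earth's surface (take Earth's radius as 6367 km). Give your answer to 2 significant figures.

≈ 4.9×10^5 km³

Required water volume = Δh × A = 1.18 m × 3.64×10^14 m² = 4.298×10^14 m³ = 4.298×10^5 km³.
Ice volume = water volume × ρ_w/ρ_ice = 4.298×10^5 × 1025/907 = 4.9×10^5 km³.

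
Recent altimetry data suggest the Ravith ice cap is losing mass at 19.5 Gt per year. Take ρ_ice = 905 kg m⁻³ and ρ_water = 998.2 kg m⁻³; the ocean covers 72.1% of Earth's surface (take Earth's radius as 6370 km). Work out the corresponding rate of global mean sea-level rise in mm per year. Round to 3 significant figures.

ρ_w = 998.2 kg m⁻³. Annual water volume added = 19.5 Gt / ρ_w = 1.950×10^13 kg / 998.2 kg m⁻³ = 1.954×10^10 m³.
Δh per year = 1.954×10^10 / 3.68×10^14 = 5.31×10^-5 m = 0.0531 mm.

≈ 0.0531 mm/yr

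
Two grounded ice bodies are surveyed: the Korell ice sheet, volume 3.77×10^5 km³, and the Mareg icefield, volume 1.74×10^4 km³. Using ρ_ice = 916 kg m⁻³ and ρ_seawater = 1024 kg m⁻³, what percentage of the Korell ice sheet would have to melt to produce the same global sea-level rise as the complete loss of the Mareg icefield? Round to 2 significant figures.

≈ 4.6 %

Equal sea-level rise means equal mass of meltwater, i.e. equal mass of ice lost.
Ice mass of Mareg: 1.594×10^16 kg; ice mass of Korell: 3.453×10^17 kg.
Fraction required = 1.594×10^16 / 3.453×10^17 = 0.0462 → 4.6 %.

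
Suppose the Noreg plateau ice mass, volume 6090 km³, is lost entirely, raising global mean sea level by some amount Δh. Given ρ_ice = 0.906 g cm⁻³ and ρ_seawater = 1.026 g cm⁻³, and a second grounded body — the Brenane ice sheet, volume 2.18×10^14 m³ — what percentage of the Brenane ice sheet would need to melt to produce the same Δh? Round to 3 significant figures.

≈ 2.79 %

Equal sea-level rise means equal mass of meltwater, i.e. equal mass of ice lost.
Ice mass of Noreg: 5.518×10^15 kg; ice mass of Brenane: 1.975×10^17 kg.
Fraction required = 5.518×10^15 / 1.975×10^17 = 0.0279 → 2.79 %.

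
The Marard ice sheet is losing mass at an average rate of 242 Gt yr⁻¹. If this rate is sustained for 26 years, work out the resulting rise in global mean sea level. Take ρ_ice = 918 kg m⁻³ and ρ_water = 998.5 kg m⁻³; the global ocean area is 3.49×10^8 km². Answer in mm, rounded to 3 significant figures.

≈ 18.1 mm

Total mass lost = 242 Gt/yr × 26 yr = 6292 Gt = 6.292×10^15 kg.
ρ_w = 998.5 kg m⁻³, so water volume = 6.292×10^15 / 998.5 = 6.301×10^12 m³.
Δh = 6.301×10^12 / 3.49×10^14 = 0.0181 m = 18.1 mm.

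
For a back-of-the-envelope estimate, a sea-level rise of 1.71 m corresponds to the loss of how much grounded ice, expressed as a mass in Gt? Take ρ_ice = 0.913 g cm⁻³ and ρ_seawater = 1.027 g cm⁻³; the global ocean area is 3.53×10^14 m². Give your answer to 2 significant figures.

≈ 6.2×10^5 Gt

Required water volume = Δh × A = 1.71 m × 3.53×10^14 m² = 6.036×10^14 m³.
ρ_w = 1.027 g cm⁻³ = 1027 kg m⁻³, so the mass of water = 6.036×10^14 m³ × 1027 kg m⁻³ = 6.199×10^17 kg = 6.2×10^5 Gt (and the same mass of ice, by conservation).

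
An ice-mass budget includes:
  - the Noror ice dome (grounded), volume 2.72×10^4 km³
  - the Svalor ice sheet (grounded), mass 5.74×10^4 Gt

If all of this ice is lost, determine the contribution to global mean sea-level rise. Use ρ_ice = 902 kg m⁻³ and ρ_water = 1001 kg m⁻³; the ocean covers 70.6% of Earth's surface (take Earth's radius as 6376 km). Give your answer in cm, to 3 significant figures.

≈ 22.7 cm

Noror: 2.72×10^4 km³ × (902/1001) = 2.451×10^4 km³ of water.
Svalor: 5.74×10^4 Gt = 5.740×10^16 kg; dividing by ρ_w = 1001 kg m⁻³ gives 5.734×10^13 m³ of water.
Total added water ≈ 8.185×10^13 m³ over 3.61×10^14 m² → Δh = 0.227 m = 22.7 cm.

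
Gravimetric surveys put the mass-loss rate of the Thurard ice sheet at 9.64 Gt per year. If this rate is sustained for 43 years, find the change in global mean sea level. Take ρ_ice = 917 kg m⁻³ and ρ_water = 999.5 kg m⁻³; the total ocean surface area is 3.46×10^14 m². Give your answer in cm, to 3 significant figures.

≈ 0.120 cm

Total mass lost = 9.64 Gt/yr × 43 yr = 414.5 Gt = 4.145×10^14 kg.
ρ_w = 999.5 kg m⁻³, so water volume = 4.145×10^14 / 999.5 = 4.147×10^11 m³.
Δh = 4.147×10^11 / 3.46×10^14 = 1.20×10^-3 m = 0.120 cm.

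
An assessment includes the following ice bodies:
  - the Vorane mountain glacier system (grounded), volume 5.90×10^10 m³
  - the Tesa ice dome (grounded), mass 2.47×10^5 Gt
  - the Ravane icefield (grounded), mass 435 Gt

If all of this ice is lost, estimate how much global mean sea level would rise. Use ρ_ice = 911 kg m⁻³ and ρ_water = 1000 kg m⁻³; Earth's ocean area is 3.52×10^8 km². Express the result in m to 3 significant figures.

≈ 0.703 m

Vorane: 5.90×10^10 m³ × (911/1000) = 5.375×10^10 m³ of water.
Tesa: 2.47×10^5 Gt = 2.470×10^17 kg; dividing by ρ_w = 1000 kg m⁻³ gives 2.470×10^14 m³ of water.
Ravane: 435 Gt = 4.350×10^14 kg; dividing by ρ_w = 1000 kg m⁻³ gives 4.350×10^11 m³ of water.
Total added water ≈ 2.475×10^14 m³ over 3.52×10^14 m² → Δh = 0.703 m.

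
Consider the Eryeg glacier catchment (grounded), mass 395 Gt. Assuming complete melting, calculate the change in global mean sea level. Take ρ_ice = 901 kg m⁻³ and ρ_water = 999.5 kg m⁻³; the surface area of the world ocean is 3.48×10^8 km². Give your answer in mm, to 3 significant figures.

≈ 1.14 mm

Eryeg: 395 Gt = 3.950×10^14 kg; dividing by ρ_w = 999.5 kg m⁻³ gives 3.952×10^11 m³ of water.
Spread over 3.48×10^14 m² of ocean, Δh = 3.952×10^11 / 3.48×10^14 = 1.14×10^-3 m = 1.14 mm.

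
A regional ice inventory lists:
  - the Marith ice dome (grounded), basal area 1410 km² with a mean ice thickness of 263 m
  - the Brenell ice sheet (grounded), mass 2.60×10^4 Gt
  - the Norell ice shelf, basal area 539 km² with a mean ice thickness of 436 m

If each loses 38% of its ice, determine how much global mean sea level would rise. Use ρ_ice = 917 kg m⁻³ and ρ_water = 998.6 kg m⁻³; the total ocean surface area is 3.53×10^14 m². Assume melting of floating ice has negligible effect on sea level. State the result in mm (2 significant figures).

Marith: ice volume = 1410 km² × 263 m = 370.8 km³; 0.38 × 370.8 × (917/998.6) = 129.4 km³ of water.
Brenell: 0.38 × 2.60×10^4 Gt = 9.880×10^15 kg; dividing by ρ_w = 998.6 kg m⁻³ gives 9.894×10^12 m³ of water.
The Norell ice shelf is floating and already displaces its own weight of water, so its melt adds essentially nothing to sea level.
Total added water ≈ 1.002×10^13 m³ over 3.53×10^14 m² → Δh = 0.0284 m = 28 mm.

≈ 28 mm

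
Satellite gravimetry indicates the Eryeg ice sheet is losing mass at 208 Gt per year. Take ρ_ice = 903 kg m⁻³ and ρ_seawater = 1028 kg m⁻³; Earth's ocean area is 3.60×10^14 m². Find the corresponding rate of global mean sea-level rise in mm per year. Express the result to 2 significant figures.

≈ 0.56 mm/yr

ρ_w = 1028 kg m⁻³. Annual water volume added = 208 Gt / ρ_w = 2.080×10^14 kg / 1028 kg m⁻³ = 2.023×10^11 m³.
Δh per year = 2.023×10^11 / 3.60×10^14 = 5.62×10^-4 m = 0.56 mm.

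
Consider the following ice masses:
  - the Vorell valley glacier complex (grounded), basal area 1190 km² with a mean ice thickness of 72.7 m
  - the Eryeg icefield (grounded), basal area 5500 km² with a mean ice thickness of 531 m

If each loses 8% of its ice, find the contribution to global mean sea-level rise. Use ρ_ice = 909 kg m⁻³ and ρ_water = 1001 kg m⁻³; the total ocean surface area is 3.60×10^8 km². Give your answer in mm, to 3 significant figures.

Vorell: ice volume = 1190 km² × 72.7 m = 86.51 km³; 0.08 × 86.51 × (909/1001) = 6.285 km³ of water.
Eryeg: ice volume = 5500 km² × 531 m = 2920 km³; 0.08 × 2920 × (909/1001) = 212.2 km³ of water.
Total added water ≈ 2.185×10^11 m³ over 3.60×10^14 m² → Δh = 6.07×10^-4 m = 0.607 mm.

≈ 0.607 mm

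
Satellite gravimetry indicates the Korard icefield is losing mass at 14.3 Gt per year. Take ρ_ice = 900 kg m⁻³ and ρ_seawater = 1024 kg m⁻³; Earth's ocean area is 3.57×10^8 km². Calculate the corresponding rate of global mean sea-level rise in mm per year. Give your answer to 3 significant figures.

≈ 0.0391 mm/yr

ρ_w = 1024 kg m⁻³. Annual water volume added = 14.3 Gt / ρ_w = 1.430×10^13 kg / 1024 kg m⁻³ = 1.396×10^10 m³.
Δh per year = 1.396×10^10 / 3.57×10^14 = 3.91×10^-5 m = 0.0391 mm.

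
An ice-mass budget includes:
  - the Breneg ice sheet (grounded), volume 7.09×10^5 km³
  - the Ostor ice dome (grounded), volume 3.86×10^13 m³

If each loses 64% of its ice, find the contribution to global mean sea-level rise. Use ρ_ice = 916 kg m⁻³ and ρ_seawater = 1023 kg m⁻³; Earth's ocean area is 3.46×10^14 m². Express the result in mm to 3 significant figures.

≈ 1240 mm

Breneg: 0.64 × 7.09×10^5 km³ × (916/1023) = 4.063×10^5 km³ of water.
Ostor: 0.64 × 3.86×10^13 m³ × (916/1023) = 2.212×10^13 m³ of water.
Total added water ≈ 4.284×10^14 m³ over 3.46×10^14 m² → Δh = 1.24 m = 1240 mm.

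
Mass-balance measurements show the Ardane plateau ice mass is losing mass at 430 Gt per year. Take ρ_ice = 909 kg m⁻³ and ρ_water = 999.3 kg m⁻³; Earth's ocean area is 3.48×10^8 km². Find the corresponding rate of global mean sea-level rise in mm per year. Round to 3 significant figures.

ρ_w = 999.3 kg m⁻³. Annual water volume added = 430 Gt / ρ_w = 4.300×10^14 kg / 999.3 kg m⁻³ = 4.303×10^11 m³.
Δh per year = 4.303×10^11 / 3.48×10^14 = 1.24×10^-3 m = 1.24 mm.

≈ 1.24 mm/yr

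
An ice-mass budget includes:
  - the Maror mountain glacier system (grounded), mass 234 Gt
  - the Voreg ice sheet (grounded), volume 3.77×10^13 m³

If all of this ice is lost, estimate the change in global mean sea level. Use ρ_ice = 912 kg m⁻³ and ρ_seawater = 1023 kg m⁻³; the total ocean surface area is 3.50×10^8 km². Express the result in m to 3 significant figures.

≈ 0.0967 m

Maror: 234 Gt = 2.340×10^14 kg; dividing by ρ_w = 1023 kg m⁻³ gives 2.287×10^11 m³ of water.
Voreg: 3.77×10^13 m³ × (912/1023) = 3.361×10^13 m³ of water.
Total added water ≈ 3.384×10^13 m³ over 3.50×10^14 m² → Δh = 0.0967 m.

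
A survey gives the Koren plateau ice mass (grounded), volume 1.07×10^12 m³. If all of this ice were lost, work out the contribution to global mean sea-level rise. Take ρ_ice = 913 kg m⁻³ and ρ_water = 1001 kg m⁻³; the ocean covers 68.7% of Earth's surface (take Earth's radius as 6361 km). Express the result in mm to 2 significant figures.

≈ 2.8 mm

Koren: 1.07×10^12 m³ × (913/1001) = 9.759×10^11 m³ of water.
Spread over 3.49×10^14 m² of ocean, Δh = 9.759×10^11 / 3.49×10^14 = 2.79×10^-3 m = 2.8 mm.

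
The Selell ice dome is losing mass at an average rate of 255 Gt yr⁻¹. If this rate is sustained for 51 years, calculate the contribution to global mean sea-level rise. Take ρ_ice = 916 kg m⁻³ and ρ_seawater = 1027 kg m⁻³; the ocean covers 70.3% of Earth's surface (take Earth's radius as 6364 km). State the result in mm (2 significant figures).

≈ 35 mm

Total mass lost = 255 Gt/yr × 51 yr = 1.300×10^4 Gt = 1.300×10^16 kg.
ρ_w = 1027 kg m⁻³, so water volume = 1.300×10^16 / 1027 = 1.266×10^13 m³.
Δh = 1.266×10^13 / 3.58×10^14 = 0.0354 m = 35 mm.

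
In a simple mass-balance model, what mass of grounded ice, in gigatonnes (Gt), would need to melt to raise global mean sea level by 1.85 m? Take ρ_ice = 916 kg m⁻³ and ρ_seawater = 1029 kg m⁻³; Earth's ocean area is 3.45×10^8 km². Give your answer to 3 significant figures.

Required water volume = Δh × A = 1.85 m × 3.45×10^14 m² = 6.382×10^14 m³.
ρ_w = 1029 kg m⁻³, so the mass of water = 6.382×10^14 m³ × 1029 kg m⁻³ = 6.568×10^17 kg = 6.57×10^5 Gt (and the same mass of ice, by conservation).

≈ 6.57×10^5 Gt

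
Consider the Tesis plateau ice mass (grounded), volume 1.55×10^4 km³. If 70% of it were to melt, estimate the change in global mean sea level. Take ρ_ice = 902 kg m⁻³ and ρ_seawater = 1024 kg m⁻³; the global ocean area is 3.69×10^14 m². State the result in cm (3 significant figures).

Tesis: 0.7 × 1.55×10^4 km³ × (902/1024) = 9557 km³ of water.
Spread over 3.69×10^14 m² of ocean, Δh = 9.557×10^12 / 3.69×10^14 = 0.0259 m = 2.59 cm.

≈ 2.59 cm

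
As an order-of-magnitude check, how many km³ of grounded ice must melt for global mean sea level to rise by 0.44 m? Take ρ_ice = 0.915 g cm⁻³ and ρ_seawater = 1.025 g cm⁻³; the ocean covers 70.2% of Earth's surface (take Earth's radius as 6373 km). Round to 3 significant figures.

Required water volume = Δh × A = 0.44 m × 3.58×10^14 m² = 1.576×10^14 m³ = 1.576×10^5 km³.
Ice volume = water volume × ρ_w/ρ_ice = 1.576×10^5 × 1025/915 = 1.77×10^5 km³.

≈ 1.77×10^5 km³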